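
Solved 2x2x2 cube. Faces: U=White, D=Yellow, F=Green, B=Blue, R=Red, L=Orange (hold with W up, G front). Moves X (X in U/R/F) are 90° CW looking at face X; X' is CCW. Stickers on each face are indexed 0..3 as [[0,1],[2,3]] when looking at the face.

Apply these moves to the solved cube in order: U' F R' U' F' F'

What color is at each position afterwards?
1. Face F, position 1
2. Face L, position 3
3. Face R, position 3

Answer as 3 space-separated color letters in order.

Answer: G G W

Derivation:
After move 1 (U'): U=WWWW F=OOGG R=GGRR B=RRBB L=BBOO
After move 2 (F): F=GOGO U=WWOB R=WGWR D=RGYY L=BYOY
After move 3 (R'): R=GRWW U=WBOR F=GWGB D=ROYO B=YRGB
After move 4 (U'): U=BRWO F=BYGB R=GWWW B=GRGB L=YROY
After move 5 (F'): F=YBBG U=BRGW R=OWRW D=RYYO L=YOOW
After move 6 (F'): F=BGYB U=BROR R=YWRW D=OWYO L=YWOG
Query 1: F[1] = G
Query 2: L[3] = G
Query 3: R[3] = W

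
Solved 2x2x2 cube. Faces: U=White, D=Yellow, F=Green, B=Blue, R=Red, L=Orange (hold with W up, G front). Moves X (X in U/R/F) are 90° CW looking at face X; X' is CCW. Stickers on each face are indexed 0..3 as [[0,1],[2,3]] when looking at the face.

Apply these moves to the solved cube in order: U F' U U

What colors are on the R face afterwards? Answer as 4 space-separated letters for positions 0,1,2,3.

After move 1 (U): U=WWWW F=RRGG R=BBRR B=OOBB L=GGOO
After move 2 (F'): F=RGRG U=WWBR R=YBYR D=GOYY L=GWOW
After move 3 (U): U=BWRW F=YBRG R=OOYR B=GWBB L=RGOW
After move 4 (U): U=RBWW F=OORG R=GWYR B=RGBB L=YBOW
Query: R face = GWYR

Answer: G W Y R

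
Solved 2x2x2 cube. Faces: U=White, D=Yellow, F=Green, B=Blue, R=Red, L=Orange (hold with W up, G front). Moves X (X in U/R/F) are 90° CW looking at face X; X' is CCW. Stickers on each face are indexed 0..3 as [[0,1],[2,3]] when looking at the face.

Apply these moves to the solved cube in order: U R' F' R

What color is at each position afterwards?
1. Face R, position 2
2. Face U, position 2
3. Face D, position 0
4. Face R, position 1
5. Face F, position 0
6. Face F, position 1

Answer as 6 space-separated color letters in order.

After move 1 (U): U=WWWW F=RRGG R=BBRR B=OOBB L=GGOO
After move 2 (R'): R=BRBR U=WBWO F=RWGW D=YRYG B=YOYB
After move 3 (F'): F=WWRG U=WBBB R=RRYR D=GOYG L=GOOW
After move 4 (R): R=YRRR U=WWBG F=WORG D=GYYY B=BOBB
Query 1: R[2] = R
Query 2: U[2] = B
Query 3: D[0] = G
Query 4: R[1] = R
Query 5: F[0] = W
Query 6: F[1] = O

Answer: R B G R W O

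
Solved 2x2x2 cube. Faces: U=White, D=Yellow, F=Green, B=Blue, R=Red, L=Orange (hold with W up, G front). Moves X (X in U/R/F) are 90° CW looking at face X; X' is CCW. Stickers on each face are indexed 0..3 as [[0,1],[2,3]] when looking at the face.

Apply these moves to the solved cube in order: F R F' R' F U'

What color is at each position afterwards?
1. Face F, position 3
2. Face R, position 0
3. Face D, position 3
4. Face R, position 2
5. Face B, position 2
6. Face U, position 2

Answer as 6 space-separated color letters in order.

After move 1 (F): F=GGGG U=WWOO R=WRWR D=RRYY L=OYOY
After move 2 (R): R=WWRR U=WGOG F=GRGY D=RBYB B=OBWB
After move 3 (F'): F=RYGG U=WGWR R=BWRR D=YYYB L=OGOO
After move 4 (R'): R=WRBR U=WWWO F=RGGR D=YYYG B=BBYB
After move 5 (F): F=GRRG U=WWOG R=WROR D=BWYG L=OYOY
After move 6 (U'): U=WGWO F=OYRG R=GROR B=WRYB L=BBOY
Query 1: F[3] = G
Query 2: R[0] = G
Query 3: D[3] = G
Query 4: R[2] = O
Query 5: B[2] = Y
Query 6: U[2] = W

Answer: G G G O Y W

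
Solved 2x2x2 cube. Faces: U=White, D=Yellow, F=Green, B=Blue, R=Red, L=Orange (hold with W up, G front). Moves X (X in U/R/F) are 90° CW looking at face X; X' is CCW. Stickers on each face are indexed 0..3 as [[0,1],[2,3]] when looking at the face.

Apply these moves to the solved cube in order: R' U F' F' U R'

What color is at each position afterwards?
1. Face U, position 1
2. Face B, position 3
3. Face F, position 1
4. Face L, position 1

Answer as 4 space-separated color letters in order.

Answer: Y B W G

Derivation:
After move 1 (R'): R=RRRR U=WBWB F=GWGW D=YGYG B=YBYB
After move 2 (U): U=WWBB F=RRGW R=YBRR B=OOYB L=GWOO
After move 3 (F'): F=RWRG U=WWYR R=GBYR D=WOYG L=GBOB
After move 4 (F'): F=WGRR U=WWGY R=OBWR D=BBYG L=GROY
After move 5 (U): U=GWYW F=OBRR R=OOWR B=GRYB L=WGOY
After move 6 (R'): R=OROW U=GYYG F=OWRW D=BBYR B=GRBB
Query 1: U[1] = Y
Query 2: B[3] = B
Query 3: F[1] = W
Query 4: L[1] = G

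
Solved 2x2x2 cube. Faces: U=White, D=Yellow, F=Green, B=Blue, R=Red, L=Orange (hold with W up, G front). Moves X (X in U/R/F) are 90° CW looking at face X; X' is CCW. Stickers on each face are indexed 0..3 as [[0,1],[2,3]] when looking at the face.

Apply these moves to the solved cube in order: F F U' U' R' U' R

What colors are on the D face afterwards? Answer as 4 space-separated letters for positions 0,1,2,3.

Answer: W W Y R

Derivation:
After move 1 (F): F=GGGG U=WWOO R=WRWR D=RRYY L=OYOY
After move 2 (F): F=GGGG U=WWYY R=OROR D=WWYY L=OROR
After move 3 (U'): U=WYWY F=ORGG R=GGOR B=ORBB L=BBOR
After move 4 (U'): U=YYWW F=BBGG R=OROR B=GGBB L=OROR
After move 5 (R'): R=RROO U=YBWG F=BYGW D=WBYG B=YGWB
After move 6 (U'): U=BGYW F=ORGW R=BYOO B=RRWB L=YGOR
After move 7 (R): R=OBOY U=BRYW F=OBGG D=WWYR B=WRGB
Query: D face = WWYR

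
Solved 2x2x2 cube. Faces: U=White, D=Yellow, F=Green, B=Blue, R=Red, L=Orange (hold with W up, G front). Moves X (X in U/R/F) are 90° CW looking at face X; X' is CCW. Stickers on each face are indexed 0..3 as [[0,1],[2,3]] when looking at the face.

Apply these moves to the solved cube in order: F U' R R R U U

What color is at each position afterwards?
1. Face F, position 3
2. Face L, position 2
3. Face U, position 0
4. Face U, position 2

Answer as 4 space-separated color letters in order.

After move 1 (F): F=GGGG U=WWOO R=WRWR D=RRYY L=OYOY
After move 2 (U'): U=WOWO F=OYGG R=GGWR B=WRBB L=BBOY
After move 3 (R): R=WGRG U=WYWG F=ORGY D=RBYW B=OROB
After move 4 (R): R=RWGG U=WRWY F=OBGW D=ROYO B=GRYB
After move 5 (R): R=GRGW U=WBWW F=OOGO D=RYYG B=YRRB
After move 6 (U): U=WWWB F=GRGO R=YRGW B=BBRB L=OOOY
After move 7 (U): U=WWBW F=YRGO R=BBGW B=OORB L=GROY
Query 1: F[3] = O
Query 2: L[2] = O
Query 3: U[0] = W
Query 4: U[2] = B

Answer: O O W B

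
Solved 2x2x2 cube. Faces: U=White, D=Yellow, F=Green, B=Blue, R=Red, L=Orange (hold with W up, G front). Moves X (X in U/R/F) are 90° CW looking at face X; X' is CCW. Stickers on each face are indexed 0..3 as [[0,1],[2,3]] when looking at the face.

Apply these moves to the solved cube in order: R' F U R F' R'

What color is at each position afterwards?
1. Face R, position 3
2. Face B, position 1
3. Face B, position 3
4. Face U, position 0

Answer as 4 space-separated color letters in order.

After move 1 (R'): R=RRRR U=WBWB F=GWGW D=YGYG B=YBYB
After move 2 (F): F=GGWW U=WBOO R=WRBR D=RRYG L=OYOG
After move 3 (U): U=OWOB F=WRWW R=YBBR B=OYYB L=GGOG
After move 4 (R): R=BYRB U=OROW F=WRWG D=RYYO B=BYWB
After move 5 (F'): F=RGWW U=ORBR R=YYRB D=GGYO L=GWOO
After move 6 (R'): R=YBYR U=OWBB F=RRWR D=GGYW B=OYGB
Query 1: R[3] = R
Query 2: B[1] = Y
Query 3: B[3] = B
Query 4: U[0] = O

Answer: R Y B O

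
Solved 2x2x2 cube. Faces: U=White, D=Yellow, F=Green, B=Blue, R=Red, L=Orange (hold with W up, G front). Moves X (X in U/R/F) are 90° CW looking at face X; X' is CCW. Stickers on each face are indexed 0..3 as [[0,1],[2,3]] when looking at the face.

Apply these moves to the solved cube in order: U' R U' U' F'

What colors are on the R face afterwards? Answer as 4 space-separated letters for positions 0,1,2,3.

After move 1 (U'): U=WWWW F=OOGG R=GGRR B=RRBB L=BBOO
After move 2 (R): R=RGRG U=WOWG F=OYGY D=YBYR B=WRWB
After move 3 (U'): U=OGWW F=BBGY R=OYRG B=RGWB L=WROO
After move 4 (U'): U=GWOW F=WRGY R=BBRG B=OYWB L=RGOO
After move 5 (F'): F=RYWG U=GWBR R=BBYG D=GOYR L=RWOO
Query: R face = BBYG

Answer: B B Y G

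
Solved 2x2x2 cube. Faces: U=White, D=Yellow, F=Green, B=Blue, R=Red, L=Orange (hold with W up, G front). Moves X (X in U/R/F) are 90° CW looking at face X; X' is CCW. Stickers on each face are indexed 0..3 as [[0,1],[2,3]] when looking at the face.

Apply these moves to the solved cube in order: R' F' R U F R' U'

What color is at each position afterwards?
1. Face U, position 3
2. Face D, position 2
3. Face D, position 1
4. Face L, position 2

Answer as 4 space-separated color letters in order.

Answer: W Y Y O

Derivation:
After move 1 (R'): R=RRRR U=WBWB F=GWGW D=YGYG B=YBYB
After move 2 (F'): F=WWGG U=WBRR R=GRYR D=OOYG L=OBOW
After move 3 (R): R=YGRR U=WWRG F=WOGG D=OYYY B=RBBB
After move 4 (U): U=RWGW F=YGGG R=RBRR B=OBBB L=WOOW
After move 5 (F): F=GYGG U=RWWO R=GBWR D=RRYY L=WOOY
After move 6 (R'): R=BRGW U=RBWO F=GWGO D=RYYG B=YBRB
After move 7 (U'): U=BORW F=WOGO R=GWGW B=BRRB L=YBOY
Query 1: U[3] = W
Query 2: D[2] = Y
Query 3: D[1] = Y
Query 4: L[2] = O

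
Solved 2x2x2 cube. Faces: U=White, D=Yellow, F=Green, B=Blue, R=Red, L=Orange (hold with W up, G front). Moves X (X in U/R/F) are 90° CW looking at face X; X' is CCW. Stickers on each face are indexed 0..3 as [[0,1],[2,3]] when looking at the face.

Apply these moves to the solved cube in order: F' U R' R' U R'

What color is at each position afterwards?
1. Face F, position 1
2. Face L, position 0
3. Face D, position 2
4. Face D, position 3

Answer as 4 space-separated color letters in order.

After move 1 (F'): F=GGGG U=WWRR R=YRYR D=OOYY L=OWOW
After move 2 (U): U=RWRW F=YRGG R=BBYR B=OWBB L=GGOW
After move 3 (R'): R=BRBY U=RBRO F=YWGW D=ORYG B=YWOB
After move 4 (R'): R=RYBB U=RORY F=YBGO D=OWYW B=GWRB
After move 5 (U): U=RRYO F=RYGO R=GWBB B=GGRB L=YBOW
After move 6 (R'): R=WBGB U=RRYG F=RRGO D=OYYO B=WGWB
Query 1: F[1] = R
Query 2: L[0] = Y
Query 3: D[2] = Y
Query 4: D[3] = O

Answer: R Y Y O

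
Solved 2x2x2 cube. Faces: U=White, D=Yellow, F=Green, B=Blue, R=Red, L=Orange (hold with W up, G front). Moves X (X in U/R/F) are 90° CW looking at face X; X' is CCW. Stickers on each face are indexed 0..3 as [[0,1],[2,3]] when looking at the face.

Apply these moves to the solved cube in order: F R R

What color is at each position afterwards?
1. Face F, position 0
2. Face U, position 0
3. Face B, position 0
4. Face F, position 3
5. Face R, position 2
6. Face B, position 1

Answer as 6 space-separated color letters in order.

After move 1 (F): F=GGGG U=WWOO R=WRWR D=RRYY L=OYOY
After move 2 (R): R=WWRR U=WGOG F=GRGY D=RBYB B=OBWB
After move 3 (R): R=RWRW U=WROY F=GBGB D=RWYO B=GBGB
Query 1: F[0] = G
Query 2: U[0] = W
Query 3: B[0] = G
Query 4: F[3] = B
Query 5: R[2] = R
Query 6: B[1] = B

Answer: G W G B R B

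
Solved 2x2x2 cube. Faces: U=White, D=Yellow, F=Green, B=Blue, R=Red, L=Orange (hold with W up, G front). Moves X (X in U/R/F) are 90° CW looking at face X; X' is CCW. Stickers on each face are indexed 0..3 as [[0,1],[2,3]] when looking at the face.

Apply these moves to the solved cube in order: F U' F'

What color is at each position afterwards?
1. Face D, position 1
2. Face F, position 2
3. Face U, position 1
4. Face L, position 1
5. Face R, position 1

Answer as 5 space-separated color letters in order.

Answer: Y O O O G

Derivation:
After move 1 (F): F=GGGG U=WWOO R=WRWR D=RRYY L=OYOY
After move 2 (U'): U=WOWO F=OYGG R=GGWR B=WRBB L=BBOY
After move 3 (F'): F=YGOG U=WOGW R=RGRR D=BYYY L=BOOW
Query 1: D[1] = Y
Query 2: F[2] = O
Query 3: U[1] = O
Query 4: L[1] = O
Query 5: R[1] = G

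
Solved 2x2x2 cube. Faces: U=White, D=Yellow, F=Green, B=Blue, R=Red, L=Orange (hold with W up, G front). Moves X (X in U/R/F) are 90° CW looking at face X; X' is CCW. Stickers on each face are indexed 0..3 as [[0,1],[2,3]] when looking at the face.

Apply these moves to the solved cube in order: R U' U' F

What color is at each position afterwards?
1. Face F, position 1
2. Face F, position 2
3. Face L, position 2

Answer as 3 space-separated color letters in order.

After move 1 (R): R=RRRR U=WGWG F=GYGY D=YBYB B=WBWB
After move 2 (U'): U=GGWW F=OOGY R=GYRR B=RRWB L=WBOO
After move 3 (U'): U=GWGW F=WBGY R=OORR B=GYWB L=RROO
After move 4 (F): F=GWYB U=GWOR R=GOWR D=ROYB L=RYOB
Query 1: F[1] = W
Query 2: F[2] = Y
Query 3: L[2] = O

Answer: W Y O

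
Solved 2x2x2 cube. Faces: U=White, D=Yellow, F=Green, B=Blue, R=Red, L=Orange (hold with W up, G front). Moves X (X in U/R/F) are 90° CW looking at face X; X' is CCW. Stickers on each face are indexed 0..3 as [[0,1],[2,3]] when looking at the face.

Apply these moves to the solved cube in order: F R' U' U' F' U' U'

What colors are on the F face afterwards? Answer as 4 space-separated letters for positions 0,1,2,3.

Answer: G W Y G

Derivation:
After move 1 (F): F=GGGG U=WWOO R=WRWR D=RRYY L=OYOY
After move 2 (R'): R=RRWW U=WBOB F=GWGO D=RGYG B=YBRB
After move 3 (U'): U=BBWO F=OYGO R=GWWW B=RRRB L=YBOY
After move 4 (U'): U=BOBW F=YBGO R=OYWW B=GWRB L=RROY
After move 5 (F'): F=BOYG U=BOOW R=GYRW D=RYYG L=RWOB
After move 6 (U'): U=OWBO F=RWYG R=BORW B=GYRB L=GWOB
After move 7 (U'): U=WOOB F=GWYG R=RWRW B=BORB L=GYOB
Query: F face = GWYG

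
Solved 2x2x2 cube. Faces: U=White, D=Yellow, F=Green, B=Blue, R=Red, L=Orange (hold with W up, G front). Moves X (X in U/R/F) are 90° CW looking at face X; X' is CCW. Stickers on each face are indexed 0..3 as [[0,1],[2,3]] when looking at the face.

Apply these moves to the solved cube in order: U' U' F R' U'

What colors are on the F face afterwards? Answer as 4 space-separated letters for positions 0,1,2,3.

After move 1 (U'): U=WWWW F=OOGG R=GGRR B=RRBB L=BBOO
After move 2 (U'): U=WWWW F=BBGG R=OORR B=GGBB L=RROO
After move 3 (F): F=GBGB U=WWOR R=WOWR D=ROYY L=RYOY
After move 4 (R'): R=ORWW U=WBOG F=GWGR D=RBYB B=YGOB
After move 5 (U'): U=BGWO F=RYGR R=GWWW B=OROB L=YGOY
Query: F face = RYGR

Answer: R Y G R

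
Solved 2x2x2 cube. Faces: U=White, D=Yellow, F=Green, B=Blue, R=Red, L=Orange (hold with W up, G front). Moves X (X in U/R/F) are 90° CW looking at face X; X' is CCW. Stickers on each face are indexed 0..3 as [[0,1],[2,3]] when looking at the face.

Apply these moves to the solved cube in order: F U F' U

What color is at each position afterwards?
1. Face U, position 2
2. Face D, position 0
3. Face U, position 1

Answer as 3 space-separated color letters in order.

Answer: W G O

Derivation:
After move 1 (F): F=GGGG U=WWOO R=WRWR D=RRYY L=OYOY
After move 2 (U): U=OWOW F=WRGG R=BBWR B=OYBB L=GGOY
After move 3 (F'): F=RGWG U=OWBW R=RBRR D=GYYY L=GWOO
After move 4 (U): U=BOWW F=RBWG R=OYRR B=GWBB L=RGOO
Query 1: U[2] = W
Query 2: D[0] = G
Query 3: U[1] = O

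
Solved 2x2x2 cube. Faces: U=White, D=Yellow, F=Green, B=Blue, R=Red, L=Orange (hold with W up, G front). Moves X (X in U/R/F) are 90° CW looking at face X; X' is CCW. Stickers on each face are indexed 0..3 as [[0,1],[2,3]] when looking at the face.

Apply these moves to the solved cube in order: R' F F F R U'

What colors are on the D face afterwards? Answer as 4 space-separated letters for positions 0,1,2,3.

Answer: O Y Y Y

Derivation:
After move 1 (R'): R=RRRR U=WBWB F=GWGW D=YGYG B=YBYB
After move 2 (F): F=GGWW U=WBOO R=WRBR D=RRYG L=OYOG
After move 3 (F): F=WGWG U=WBGY R=OROR D=BWYG L=OROR
After move 4 (F): F=WWGG U=WBRR R=GRYR D=OOYG L=OBOW
After move 5 (R): R=YGRR U=WWRG F=WOGG D=OYYY B=RBBB
After move 6 (U'): U=WGWR F=OBGG R=WORR B=YGBB L=RBOW
Query: D face = OYYY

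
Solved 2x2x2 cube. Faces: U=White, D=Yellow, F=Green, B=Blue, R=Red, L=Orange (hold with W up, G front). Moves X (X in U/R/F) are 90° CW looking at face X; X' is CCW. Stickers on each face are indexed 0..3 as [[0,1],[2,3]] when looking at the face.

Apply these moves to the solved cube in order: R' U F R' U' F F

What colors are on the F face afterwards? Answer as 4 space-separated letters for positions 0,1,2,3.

Answer: W W Y G

Derivation:
After move 1 (R'): R=RRRR U=WBWB F=GWGW D=YGYG B=YBYB
After move 2 (U): U=WWBB F=RRGW R=YBRR B=OOYB L=GWOO
After move 3 (F): F=GRWR U=WWOW R=BBBR D=RYYG L=GYOG
After move 4 (R'): R=BRBB U=WYOO F=GWWW D=RRYR B=GOYB
After move 5 (U'): U=YOWO F=GYWW R=GWBB B=BRYB L=GOOG
After move 6 (F): F=WGWY U=YOGO R=WWOB D=BGYR L=GROR
After move 7 (F): F=WWYG U=YORR R=GWOB D=OWYR L=GBOG
Query: F face = WWYG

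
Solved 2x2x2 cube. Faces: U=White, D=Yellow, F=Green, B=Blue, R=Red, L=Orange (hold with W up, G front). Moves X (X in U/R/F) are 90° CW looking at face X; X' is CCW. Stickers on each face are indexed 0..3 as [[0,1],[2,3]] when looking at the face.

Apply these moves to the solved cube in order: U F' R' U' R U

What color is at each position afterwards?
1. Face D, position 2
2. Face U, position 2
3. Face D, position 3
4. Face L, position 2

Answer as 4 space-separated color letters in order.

After move 1 (U): U=WWWW F=RRGG R=BBRR B=OOBB L=GGOO
After move 2 (F'): F=RGRG U=WWBR R=YBYR D=GOYY L=GWOW
After move 3 (R'): R=BRYY U=WBBO F=RWRR D=GGYG B=YOOB
After move 4 (U'): U=BOWB F=GWRR R=RWYY B=BROB L=YOOW
After move 5 (R): R=YRYW U=BWWR F=GGRG D=GOYB B=BROB
After move 6 (U): U=WBRW F=YRRG R=BRYW B=YOOB L=GGOW
Query 1: D[2] = Y
Query 2: U[2] = R
Query 3: D[3] = B
Query 4: L[2] = O

Answer: Y R B O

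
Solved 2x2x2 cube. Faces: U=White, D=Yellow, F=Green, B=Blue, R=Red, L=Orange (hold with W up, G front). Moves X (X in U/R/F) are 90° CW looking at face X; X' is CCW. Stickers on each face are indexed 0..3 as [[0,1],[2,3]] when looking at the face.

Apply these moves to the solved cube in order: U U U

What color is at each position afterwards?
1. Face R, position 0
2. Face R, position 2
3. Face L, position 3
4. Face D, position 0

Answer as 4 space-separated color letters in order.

Answer: G R O Y

Derivation:
After move 1 (U): U=WWWW F=RRGG R=BBRR B=OOBB L=GGOO
After move 2 (U): U=WWWW F=BBGG R=OORR B=GGBB L=RROO
After move 3 (U): U=WWWW F=OOGG R=GGRR B=RRBB L=BBOO
Query 1: R[0] = G
Query 2: R[2] = R
Query 3: L[3] = O
Query 4: D[0] = Y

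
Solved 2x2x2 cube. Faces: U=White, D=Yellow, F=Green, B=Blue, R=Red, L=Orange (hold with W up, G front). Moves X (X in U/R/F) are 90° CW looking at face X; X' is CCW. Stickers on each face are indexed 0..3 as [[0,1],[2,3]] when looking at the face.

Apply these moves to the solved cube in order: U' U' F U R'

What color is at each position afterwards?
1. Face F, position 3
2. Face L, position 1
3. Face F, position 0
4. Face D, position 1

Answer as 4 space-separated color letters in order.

Answer: W B W O

Derivation:
After move 1 (U'): U=WWWW F=OOGG R=GGRR B=RRBB L=BBOO
After move 2 (U'): U=WWWW F=BBGG R=OORR B=GGBB L=RROO
After move 3 (F): F=GBGB U=WWOR R=WOWR D=ROYY L=RYOY
After move 4 (U): U=OWRW F=WOGB R=GGWR B=RYBB L=GBOY
After move 5 (R'): R=GRGW U=OBRR F=WWGW D=ROYB B=YYOB
Query 1: F[3] = W
Query 2: L[1] = B
Query 3: F[0] = W
Query 4: D[1] = O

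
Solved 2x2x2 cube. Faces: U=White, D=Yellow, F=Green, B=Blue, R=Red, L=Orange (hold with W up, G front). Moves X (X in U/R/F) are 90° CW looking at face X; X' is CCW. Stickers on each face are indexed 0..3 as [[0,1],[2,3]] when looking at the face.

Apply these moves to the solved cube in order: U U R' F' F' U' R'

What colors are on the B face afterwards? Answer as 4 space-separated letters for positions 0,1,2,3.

Answer: G R W B

Derivation:
After move 1 (U): U=WWWW F=RRGG R=BBRR B=OOBB L=GGOO
After move 2 (U): U=WWWW F=BBGG R=OORR B=GGBB L=RROO
After move 3 (R'): R=OROR U=WBWG F=BWGW D=YBYG B=YGYB
After move 4 (F'): F=WWBG U=WBOO R=BRYR D=ROYG L=RGOW
After move 5 (F'): F=WGWB U=WBBY R=ORRR D=GWYG L=ROOO
After move 6 (U'): U=BYWB F=ROWB R=WGRR B=ORYB L=YGOO
After move 7 (R'): R=GRWR U=BYWO F=RYWB D=GOYB B=GRWB
Query: B face = GRWB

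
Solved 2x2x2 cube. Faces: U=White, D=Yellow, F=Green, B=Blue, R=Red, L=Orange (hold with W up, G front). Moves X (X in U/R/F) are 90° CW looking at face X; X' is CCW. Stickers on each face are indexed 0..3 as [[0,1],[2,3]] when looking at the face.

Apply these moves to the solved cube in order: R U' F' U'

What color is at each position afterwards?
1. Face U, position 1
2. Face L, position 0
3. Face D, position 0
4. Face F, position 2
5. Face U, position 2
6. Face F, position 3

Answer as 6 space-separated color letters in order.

Answer: R R B O G G

Derivation:
After move 1 (R): R=RRRR U=WGWG F=GYGY D=YBYB B=WBWB
After move 2 (U'): U=GGWW F=OOGY R=GYRR B=RRWB L=WBOO
After move 3 (F'): F=OYOG U=GGGR R=BYYR D=BOYB L=WWOW
After move 4 (U'): U=GRGG F=WWOG R=OYYR B=BYWB L=RROW
Query 1: U[1] = R
Query 2: L[0] = R
Query 3: D[0] = B
Query 4: F[2] = O
Query 5: U[2] = G
Query 6: F[3] = G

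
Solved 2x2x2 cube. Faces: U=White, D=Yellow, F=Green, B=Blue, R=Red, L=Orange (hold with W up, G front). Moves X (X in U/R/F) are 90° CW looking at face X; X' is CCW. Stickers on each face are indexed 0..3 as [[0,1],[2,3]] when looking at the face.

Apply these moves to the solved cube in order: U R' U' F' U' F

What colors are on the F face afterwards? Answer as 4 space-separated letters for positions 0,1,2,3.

Answer: G Y G W

Derivation:
After move 1 (U): U=WWWW F=RRGG R=BBRR B=OOBB L=GGOO
After move 2 (R'): R=BRBR U=WBWO F=RWGW D=YRYG B=YOYB
After move 3 (U'): U=BOWW F=GGGW R=RWBR B=BRYB L=YOOO
After move 4 (F'): F=GWGG U=BORB R=RWYR D=OOYG L=YWOW
After move 5 (U'): U=OBBR F=YWGG R=GWYR B=RWYB L=BROW
After move 6 (F): F=GYGW U=OBWR R=BWRR D=YGYG L=BOOO
Query: F face = GYGW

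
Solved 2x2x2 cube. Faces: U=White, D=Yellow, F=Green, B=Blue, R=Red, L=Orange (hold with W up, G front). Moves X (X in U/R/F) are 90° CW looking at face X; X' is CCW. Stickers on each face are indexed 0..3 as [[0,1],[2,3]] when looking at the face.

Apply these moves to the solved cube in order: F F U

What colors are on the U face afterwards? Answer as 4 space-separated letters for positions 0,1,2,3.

Answer: Y W Y W

Derivation:
After move 1 (F): F=GGGG U=WWOO R=WRWR D=RRYY L=OYOY
After move 2 (F): F=GGGG U=WWYY R=OROR D=WWYY L=OROR
After move 3 (U): U=YWYW F=ORGG R=BBOR B=ORBB L=GGOR
Query: U face = YWYW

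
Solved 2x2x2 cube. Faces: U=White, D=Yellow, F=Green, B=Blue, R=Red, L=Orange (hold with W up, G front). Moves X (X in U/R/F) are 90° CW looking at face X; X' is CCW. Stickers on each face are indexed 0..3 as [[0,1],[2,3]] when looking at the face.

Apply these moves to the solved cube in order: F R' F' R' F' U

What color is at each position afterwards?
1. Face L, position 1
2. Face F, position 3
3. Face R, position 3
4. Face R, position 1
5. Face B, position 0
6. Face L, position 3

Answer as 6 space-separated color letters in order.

Answer: W G R B O R

Derivation:
After move 1 (F): F=GGGG U=WWOO R=WRWR D=RRYY L=OYOY
After move 2 (R'): R=RRWW U=WBOB F=GWGO D=RGYG B=YBRB
After move 3 (F'): F=WOGG U=WBRW R=GRRW D=YYYG L=OBOO
After move 4 (R'): R=RWGR U=WRRY F=WBGW D=YOYG B=GBYB
After move 5 (F'): F=BWWG U=WRRG R=OWYR D=BOYG L=OYOR
After move 6 (U): U=RWGR F=OWWG R=GBYR B=OYYB L=BWOR
Query 1: L[1] = W
Query 2: F[3] = G
Query 3: R[3] = R
Query 4: R[1] = B
Query 5: B[0] = O
Query 6: L[3] = R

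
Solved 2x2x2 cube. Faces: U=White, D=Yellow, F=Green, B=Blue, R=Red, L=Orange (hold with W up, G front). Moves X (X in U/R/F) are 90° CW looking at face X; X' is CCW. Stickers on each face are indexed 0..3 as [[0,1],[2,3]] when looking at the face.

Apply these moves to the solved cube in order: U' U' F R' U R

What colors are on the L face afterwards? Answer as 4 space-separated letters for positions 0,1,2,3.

Answer: G W O Y

Derivation:
After move 1 (U'): U=WWWW F=OOGG R=GGRR B=RRBB L=BBOO
After move 2 (U'): U=WWWW F=BBGG R=OORR B=GGBB L=RROO
After move 3 (F): F=GBGB U=WWOR R=WOWR D=ROYY L=RYOY
After move 4 (R'): R=ORWW U=WBOG F=GWGR D=RBYB B=YGOB
After move 5 (U): U=OWGB F=ORGR R=YGWW B=RYOB L=GWOY
After move 6 (R): R=WYWG U=ORGR F=OBGB D=ROYR B=BYWB
Query: L face = GWOY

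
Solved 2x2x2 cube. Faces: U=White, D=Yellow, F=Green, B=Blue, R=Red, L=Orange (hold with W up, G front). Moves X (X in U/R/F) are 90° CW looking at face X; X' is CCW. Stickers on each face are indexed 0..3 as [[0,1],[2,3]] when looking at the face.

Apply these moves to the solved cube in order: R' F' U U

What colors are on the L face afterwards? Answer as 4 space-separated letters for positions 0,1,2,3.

After move 1 (R'): R=RRRR U=WBWB F=GWGW D=YGYG B=YBYB
After move 2 (F'): F=WWGG U=WBRR R=GRYR D=OOYG L=OBOW
After move 3 (U): U=RWRB F=GRGG R=YBYR B=OBYB L=WWOW
After move 4 (U): U=RRBW F=YBGG R=OBYR B=WWYB L=GROW
Query: L face = GROW

Answer: G R O W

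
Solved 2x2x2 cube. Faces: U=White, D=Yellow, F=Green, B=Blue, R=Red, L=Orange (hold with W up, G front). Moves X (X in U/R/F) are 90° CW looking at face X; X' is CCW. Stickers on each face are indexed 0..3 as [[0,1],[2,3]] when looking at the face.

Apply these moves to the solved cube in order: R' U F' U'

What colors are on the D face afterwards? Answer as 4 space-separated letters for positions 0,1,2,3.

After move 1 (R'): R=RRRR U=WBWB F=GWGW D=YGYG B=YBYB
After move 2 (U): U=WWBB F=RRGW R=YBRR B=OOYB L=GWOO
After move 3 (F'): F=RWRG U=WWYR R=GBYR D=WOYG L=GBOB
After move 4 (U'): U=WRWY F=GBRG R=RWYR B=GBYB L=OOOB
Query: D face = WOYG

Answer: W O Y G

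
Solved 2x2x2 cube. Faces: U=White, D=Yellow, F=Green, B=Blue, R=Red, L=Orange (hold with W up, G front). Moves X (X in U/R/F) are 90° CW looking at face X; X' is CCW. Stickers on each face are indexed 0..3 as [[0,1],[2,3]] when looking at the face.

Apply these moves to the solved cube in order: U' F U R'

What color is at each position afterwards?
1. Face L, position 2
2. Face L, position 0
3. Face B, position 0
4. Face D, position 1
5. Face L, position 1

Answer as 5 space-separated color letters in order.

Answer: O G Y G O

Derivation:
After move 1 (U'): U=WWWW F=OOGG R=GGRR B=RRBB L=BBOO
After move 2 (F): F=GOGO U=WWOB R=WGWR D=RGYY L=BYOY
After move 3 (U): U=OWBW F=WGGO R=RRWR B=BYBB L=GOOY
After move 4 (R'): R=RRRW U=OBBB F=WWGW D=RGYO B=YYGB
Query 1: L[2] = O
Query 2: L[0] = G
Query 3: B[0] = Y
Query 4: D[1] = G
Query 5: L[1] = O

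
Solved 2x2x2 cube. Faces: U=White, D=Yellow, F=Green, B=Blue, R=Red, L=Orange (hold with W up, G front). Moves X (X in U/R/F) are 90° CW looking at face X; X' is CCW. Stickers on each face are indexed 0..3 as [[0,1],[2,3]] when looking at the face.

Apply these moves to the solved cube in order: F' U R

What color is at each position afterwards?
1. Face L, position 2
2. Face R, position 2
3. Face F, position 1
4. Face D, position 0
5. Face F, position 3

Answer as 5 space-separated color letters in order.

Answer: O R O O Y

Derivation:
After move 1 (F'): F=GGGG U=WWRR R=YRYR D=OOYY L=OWOW
After move 2 (U): U=RWRW F=YRGG R=BBYR B=OWBB L=GGOW
After move 3 (R): R=YBRB U=RRRG F=YOGY D=OBYO B=WWWB
Query 1: L[2] = O
Query 2: R[2] = R
Query 3: F[1] = O
Query 4: D[0] = O
Query 5: F[3] = Y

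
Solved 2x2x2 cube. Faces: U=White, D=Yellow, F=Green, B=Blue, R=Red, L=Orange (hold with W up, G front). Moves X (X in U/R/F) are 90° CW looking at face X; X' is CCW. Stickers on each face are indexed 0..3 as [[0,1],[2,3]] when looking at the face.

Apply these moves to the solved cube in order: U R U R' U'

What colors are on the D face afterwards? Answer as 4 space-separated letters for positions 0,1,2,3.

After move 1 (U): U=WWWW F=RRGG R=BBRR B=OOBB L=GGOO
After move 2 (R): R=RBRB U=WRWG F=RYGY D=YBYO B=WOWB
After move 3 (U): U=WWGR F=RBGY R=WORB B=GGWB L=RYOO
After move 4 (R'): R=OBWR U=WWGG F=RWGR D=YBYY B=OGBB
After move 5 (U'): U=WGWG F=RYGR R=RWWR B=OBBB L=OGOO
Query: D face = YBYY

Answer: Y B Y Y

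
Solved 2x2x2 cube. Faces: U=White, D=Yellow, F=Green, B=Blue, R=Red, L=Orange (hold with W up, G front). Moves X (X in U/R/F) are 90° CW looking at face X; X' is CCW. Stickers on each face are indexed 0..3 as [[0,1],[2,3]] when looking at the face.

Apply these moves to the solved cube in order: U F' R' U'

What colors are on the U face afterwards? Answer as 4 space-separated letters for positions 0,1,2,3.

After move 1 (U): U=WWWW F=RRGG R=BBRR B=OOBB L=GGOO
After move 2 (F'): F=RGRG U=WWBR R=YBYR D=GOYY L=GWOW
After move 3 (R'): R=BRYY U=WBBO F=RWRR D=GGYG B=YOOB
After move 4 (U'): U=BOWB F=GWRR R=RWYY B=BROB L=YOOW
Query: U face = BOWB

Answer: B O W B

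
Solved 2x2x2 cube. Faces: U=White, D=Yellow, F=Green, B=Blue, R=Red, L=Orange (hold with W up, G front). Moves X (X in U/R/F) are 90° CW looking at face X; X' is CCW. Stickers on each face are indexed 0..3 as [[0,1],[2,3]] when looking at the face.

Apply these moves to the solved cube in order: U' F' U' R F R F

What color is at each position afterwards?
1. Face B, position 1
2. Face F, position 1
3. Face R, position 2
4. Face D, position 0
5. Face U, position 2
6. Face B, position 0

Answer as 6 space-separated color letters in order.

After move 1 (U'): U=WWWW F=OOGG R=GGRR B=RRBB L=BBOO
After move 2 (F'): F=OGOG U=WWGR R=YGYR D=BOYY L=BWOW
After move 3 (U'): U=WRWG F=BWOG R=OGYR B=YGBB L=RROW
After move 4 (R): R=YORG U=WWWG F=BOOY D=BBYY B=GGRB
After move 5 (F): F=OBYO U=WWWR R=WOGG D=RYYY L=RBOB
After move 6 (R): R=GWGO U=WBWO F=OYYY D=RRYG B=RGWB
After move 7 (F): F=YOYY U=WBBB R=WWOO D=GGYG L=RROR
Query 1: B[1] = G
Query 2: F[1] = O
Query 3: R[2] = O
Query 4: D[0] = G
Query 5: U[2] = B
Query 6: B[0] = R

Answer: G O O G B R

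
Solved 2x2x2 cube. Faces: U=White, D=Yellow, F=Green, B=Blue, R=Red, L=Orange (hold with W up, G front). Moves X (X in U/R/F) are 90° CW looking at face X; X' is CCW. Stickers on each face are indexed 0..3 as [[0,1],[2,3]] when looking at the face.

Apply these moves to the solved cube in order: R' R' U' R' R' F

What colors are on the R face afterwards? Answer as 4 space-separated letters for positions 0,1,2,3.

After move 1 (R'): R=RRRR U=WBWB F=GWGW D=YGYG B=YBYB
After move 2 (R'): R=RRRR U=WYWY F=GBGB D=YWYW B=GBGB
After move 3 (U'): U=YYWW F=OOGB R=GBRR B=RRGB L=GBOO
After move 4 (R'): R=BRGR U=YGWR F=OYGW D=YOYB B=WRWB
After move 5 (R'): R=RRBG U=YWWW F=OGGR D=YYYW B=BROB
After move 6 (F): F=GORG U=YWOB R=WRWG D=BRYW L=GYOY
Query: R face = WRWG

Answer: W R W G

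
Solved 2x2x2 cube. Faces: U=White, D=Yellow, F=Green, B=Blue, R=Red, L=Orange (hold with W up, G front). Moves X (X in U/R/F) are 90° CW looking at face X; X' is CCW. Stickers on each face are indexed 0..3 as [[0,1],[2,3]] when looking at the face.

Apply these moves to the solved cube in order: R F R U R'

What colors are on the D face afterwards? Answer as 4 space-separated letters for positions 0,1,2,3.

After move 1 (R): R=RRRR U=WGWG F=GYGY D=YBYB B=WBWB
After move 2 (F): F=GGYY U=WGOO R=WRGR D=RRYB L=OYOB
After move 3 (R): R=GWRR U=WGOY F=GRYB D=RWYW B=OBGB
After move 4 (U): U=OWYG F=GWYB R=OBRR B=OYGB L=GROB
After move 5 (R'): R=BROR U=OGYO F=GWYG D=RWYB B=WYWB
Query: D face = RWYB

Answer: R W Y B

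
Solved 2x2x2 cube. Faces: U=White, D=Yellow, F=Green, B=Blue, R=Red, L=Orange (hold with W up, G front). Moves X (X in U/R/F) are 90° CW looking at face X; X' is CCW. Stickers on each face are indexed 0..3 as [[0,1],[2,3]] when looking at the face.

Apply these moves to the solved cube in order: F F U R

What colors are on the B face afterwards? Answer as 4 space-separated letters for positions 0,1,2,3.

After move 1 (F): F=GGGG U=WWOO R=WRWR D=RRYY L=OYOY
After move 2 (F): F=GGGG U=WWYY R=OROR D=WWYY L=OROR
After move 3 (U): U=YWYW F=ORGG R=BBOR B=ORBB L=GGOR
After move 4 (R): R=OBRB U=YRYG F=OWGY D=WBYO B=WRWB
Query: B face = WRWB

Answer: W R W B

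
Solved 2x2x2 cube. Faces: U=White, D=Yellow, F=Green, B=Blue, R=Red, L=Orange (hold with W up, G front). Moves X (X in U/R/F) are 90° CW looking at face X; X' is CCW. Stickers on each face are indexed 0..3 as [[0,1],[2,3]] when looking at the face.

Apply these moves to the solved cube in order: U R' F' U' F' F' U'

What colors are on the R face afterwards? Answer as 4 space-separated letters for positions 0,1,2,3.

After move 1 (U): U=WWWW F=RRGG R=BBRR B=OOBB L=GGOO
After move 2 (R'): R=BRBR U=WBWO F=RWGW D=YRYG B=YOYB
After move 3 (F'): F=WWRG U=WBBB R=RRYR D=GOYG L=GOOW
After move 4 (U'): U=BBWB F=GORG R=WWYR B=RRYB L=YOOW
After move 5 (F'): F=OGGR U=BBWY R=OWGR D=OWYG L=YBOW
After move 6 (F'): F=GROG U=BBOG R=WWOR D=BWYG L=YYOW
After move 7 (U'): U=BGBO F=YYOG R=GROR B=WWYB L=RROW
Query: R face = GROR

Answer: G R O R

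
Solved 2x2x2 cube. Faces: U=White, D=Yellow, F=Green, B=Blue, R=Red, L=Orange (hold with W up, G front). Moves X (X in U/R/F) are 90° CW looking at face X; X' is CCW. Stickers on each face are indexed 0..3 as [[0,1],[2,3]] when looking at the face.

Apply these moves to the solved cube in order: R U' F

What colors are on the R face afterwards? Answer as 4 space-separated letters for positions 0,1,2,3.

Answer: W Y W R

Derivation:
After move 1 (R): R=RRRR U=WGWG F=GYGY D=YBYB B=WBWB
After move 2 (U'): U=GGWW F=OOGY R=GYRR B=RRWB L=WBOO
After move 3 (F): F=GOYO U=GGOB R=WYWR D=RGYB L=WYOB
Query: R face = WYWR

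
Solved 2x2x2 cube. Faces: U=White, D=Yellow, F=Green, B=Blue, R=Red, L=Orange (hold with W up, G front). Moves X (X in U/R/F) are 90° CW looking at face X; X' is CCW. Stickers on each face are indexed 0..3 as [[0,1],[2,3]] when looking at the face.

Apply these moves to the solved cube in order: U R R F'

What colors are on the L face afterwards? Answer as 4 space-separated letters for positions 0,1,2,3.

Answer: G Y O W

Derivation:
After move 1 (U): U=WWWW F=RRGG R=BBRR B=OOBB L=GGOO
After move 2 (R): R=RBRB U=WRWG F=RYGY D=YBYO B=WOWB
After move 3 (R): R=RRBB U=WYWY F=RBGO D=YWYW B=GORB
After move 4 (F'): F=BORG U=WYRB R=WRYB D=GOYW L=GYOW
Query: L face = GYOW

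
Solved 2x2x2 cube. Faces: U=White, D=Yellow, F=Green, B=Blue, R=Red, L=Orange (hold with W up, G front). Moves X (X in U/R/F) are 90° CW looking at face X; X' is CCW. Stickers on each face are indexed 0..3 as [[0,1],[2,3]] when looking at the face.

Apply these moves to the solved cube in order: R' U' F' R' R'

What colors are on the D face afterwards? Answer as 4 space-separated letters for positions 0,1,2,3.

After move 1 (R'): R=RRRR U=WBWB F=GWGW D=YGYG B=YBYB
After move 2 (U'): U=BBWW F=OOGW R=GWRR B=RRYB L=YBOO
After move 3 (F'): F=OWOG U=BBGR R=GWYR D=BOYG L=YWOW
After move 4 (R'): R=WRGY U=BYGR F=OBOR D=BWYG B=GROB
After move 5 (R'): R=RYWG U=BOGG F=OYOR D=BBYR B=GRWB
Query: D face = BBYR

Answer: B B Y R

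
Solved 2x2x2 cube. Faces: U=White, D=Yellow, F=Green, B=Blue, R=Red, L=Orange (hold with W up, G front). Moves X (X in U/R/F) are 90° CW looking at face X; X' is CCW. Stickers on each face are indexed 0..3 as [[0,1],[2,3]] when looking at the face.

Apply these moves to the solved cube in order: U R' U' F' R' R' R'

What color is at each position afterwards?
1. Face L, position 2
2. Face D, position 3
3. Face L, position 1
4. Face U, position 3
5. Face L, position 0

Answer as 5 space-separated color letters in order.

After move 1 (U): U=WWWW F=RRGG R=BBRR B=OOBB L=GGOO
After move 2 (R'): R=BRBR U=WBWO F=RWGW D=YRYG B=YOYB
After move 3 (U'): U=BOWW F=GGGW R=RWBR B=BRYB L=YOOO
After move 4 (F'): F=GWGG U=BORB R=RWYR D=OOYG L=YWOW
After move 5 (R'): R=WRRY U=BYRB F=GOGB D=OWYG B=GROB
After move 6 (R'): R=RYWR U=BORG F=GYGB D=OOYB B=GRWB
After move 7 (R'): R=YRRW U=BWRG F=GOGG D=OYYB B=BROB
Query 1: L[2] = O
Query 2: D[3] = B
Query 3: L[1] = W
Query 4: U[3] = G
Query 5: L[0] = Y

Answer: O B W G Y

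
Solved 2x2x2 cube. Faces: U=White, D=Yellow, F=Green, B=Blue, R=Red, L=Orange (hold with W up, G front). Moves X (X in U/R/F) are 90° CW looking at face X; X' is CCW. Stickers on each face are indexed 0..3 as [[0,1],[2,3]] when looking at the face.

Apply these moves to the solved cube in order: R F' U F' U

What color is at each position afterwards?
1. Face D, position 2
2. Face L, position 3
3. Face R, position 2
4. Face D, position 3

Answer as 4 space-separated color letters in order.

After move 1 (R): R=RRRR U=WGWG F=GYGY D=YBYB B=WBWB
After move 2 (F'): F=YYGG U=WGRR R=BRYR D=OOYB L=OGOW
After move 3 (U): U=RWRG F=BRGG R=WBYR B=OGWB L=YYOW
After move 4 (F'): F=RGBG U=RWWY R=OBOR D=YWYB L=YGOR
After move 5 (U): U=WRYW F=OBBG R=OGOR B=YGWB L=RGOR
Query 1: D[2] = Y
Query 2: L[3] = R
Query 3: R[2] = O
Query 4: D[3] = B

Answer: Y R O B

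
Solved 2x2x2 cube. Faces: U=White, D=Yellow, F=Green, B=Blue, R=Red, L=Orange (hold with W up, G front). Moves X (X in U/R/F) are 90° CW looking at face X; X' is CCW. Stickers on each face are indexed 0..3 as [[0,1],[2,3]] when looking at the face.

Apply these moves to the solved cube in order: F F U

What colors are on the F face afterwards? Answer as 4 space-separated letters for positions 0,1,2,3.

After move 1 (F): F=GGGG U=WWOO R=WRWR D=RRYY L=OYOY
After move 2 (F): F=GGGG U=WWYY R=OROR D=WWYY L=OROR
After move 3 (U): U=YWYW F=ORGG R=BBOR B=ORBB L=GGOR
Query: F face = ORGG

Answer: O R G G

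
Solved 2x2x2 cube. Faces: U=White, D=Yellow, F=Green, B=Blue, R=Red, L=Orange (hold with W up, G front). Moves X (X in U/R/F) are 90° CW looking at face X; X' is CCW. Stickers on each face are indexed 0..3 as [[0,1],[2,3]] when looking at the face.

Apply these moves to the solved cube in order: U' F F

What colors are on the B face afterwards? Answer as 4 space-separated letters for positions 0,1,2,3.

Answer: R R B B

Derivation:
After move 1 (U'): U=WWWW F=OOGG R=GGRR B=RRBB L=BBOO
After move 2 (F): F=GOGO U=WWOB R=WGWR D=RGYY L=BYOY
After move 3 (F): F=GGOO U=WWYY R=OGBR D=WWYY L=BROG
Query: B face = RRBB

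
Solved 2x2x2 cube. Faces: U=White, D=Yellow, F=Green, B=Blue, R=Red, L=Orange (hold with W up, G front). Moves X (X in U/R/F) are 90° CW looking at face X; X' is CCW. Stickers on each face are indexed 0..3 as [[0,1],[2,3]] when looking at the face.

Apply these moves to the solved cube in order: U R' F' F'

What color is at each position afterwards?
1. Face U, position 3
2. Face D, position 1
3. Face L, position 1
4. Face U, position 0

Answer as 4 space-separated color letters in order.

Answer: Y W B W

Derivation:
After move 1 (U): U=WWWW F=RRGG R=BBRR B=OOBB L=GGOO
After move 2 (R'): R=BRBR U=WBWO F=RWGW D=YRYG B=YOYB
After move 3 (F'): F=WWRG U=WBBB R=RRYR D=GOYG L=GOOW
After move 4 (F'): F=WGWR U=WBRY R=ORGR D=OWYG L=GBOB
Query 1: U[3] = Y
Query 2: D[1] = W
Query 3: L[1] = B
Query 4: U[0] = W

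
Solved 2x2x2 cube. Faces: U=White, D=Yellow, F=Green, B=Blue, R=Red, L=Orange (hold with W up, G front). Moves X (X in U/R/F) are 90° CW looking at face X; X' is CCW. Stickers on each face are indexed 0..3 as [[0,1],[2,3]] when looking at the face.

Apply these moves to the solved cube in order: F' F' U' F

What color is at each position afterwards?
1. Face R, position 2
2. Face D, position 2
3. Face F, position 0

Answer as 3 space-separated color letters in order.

Answer: Y Y G

Derivation:
After move 1 (F'): F=GGGG U=WWRR R=YRYR D=OOYY L=OWOW
After move 2 (F'): F=GGGG U=WWYY R=OROR D=WWYY L=OROR
After move 3 (U'): U=WYWY F=ORGG R=GGOR B=ORBB L=BBOR
After move 4 (F): F=GOGR U=WYRB R=WGYR D=OGYY L=BWOW
Query 1: R[2] = Y
Query 2: D[2] = Y
Query 3: F[0] = G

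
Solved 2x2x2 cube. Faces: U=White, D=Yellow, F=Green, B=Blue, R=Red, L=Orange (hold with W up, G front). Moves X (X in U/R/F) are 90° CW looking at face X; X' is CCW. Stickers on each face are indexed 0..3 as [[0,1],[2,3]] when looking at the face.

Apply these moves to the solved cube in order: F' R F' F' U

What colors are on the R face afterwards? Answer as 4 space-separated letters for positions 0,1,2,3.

After move 1 (F'): F=GGGG U=WWRR R=YRYR D=OOYY L=OWOW
After move 2 (R): R=YYRR U=WGRG F=GOGY D=OBYB B=RBWB
After move 3 (F'): F=OYGG U=WGYR R=BYOR D=WWYB L=OGOR
After move 4 (F'): F=YGOG U=WGBO R=WYWR D=GRYB L=OROY
After move 5 (U): U=BWOG F=WYOG R=RBWR B=ORWB L=YGOY
Query: R face = RBWR

Answer: R B W R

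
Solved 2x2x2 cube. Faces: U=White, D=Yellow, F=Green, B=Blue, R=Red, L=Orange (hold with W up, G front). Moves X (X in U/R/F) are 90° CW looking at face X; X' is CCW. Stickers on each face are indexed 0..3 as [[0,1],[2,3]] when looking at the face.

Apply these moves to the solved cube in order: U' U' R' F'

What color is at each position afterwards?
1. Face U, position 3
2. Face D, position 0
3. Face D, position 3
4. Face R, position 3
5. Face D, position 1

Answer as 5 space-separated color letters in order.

Answer: O R G R O

Derivation:
After move 1 (U'): U=WWWW F=OOGG R=GGRR B=RRBB L=BBOO
After move 2 (U'): U=WWWW F=BBGG R=OORR B=GGBB L=RROO
After move 3 (R'): R=OROR U=WBWG F=BWGW D=YBYG B=YGYB
After move 4 (F'): F=WWBG U=WBOO R=BRYR D=ROYG L=RGOW
Query 1: U[3] = O
Query 2: D[0] = R
Query 3: D[3] = G
Query 4: R[3] = R
Query 5: D[1] = O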